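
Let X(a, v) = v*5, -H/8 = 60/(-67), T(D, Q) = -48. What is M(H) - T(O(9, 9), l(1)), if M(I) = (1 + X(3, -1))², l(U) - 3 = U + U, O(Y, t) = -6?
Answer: 64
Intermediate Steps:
l(U) = 3 + 2*U (l(U) = 3 + (U + U) = 3 + 2*U)
H = 480/67 (H = -480/(-67) = -480*(-1)/67 = -8*(-60/67) = 480/67 ≈ 7.1642)
X(a, v) = 5*v
M(I) = 16 (M(I) = (1 + 5*(-1))² = (1 - 5)² = (-4)² = 16)
M(H) - T(O(9, 9), l(1)) = 16 - 1*(-48) = 16 + 48 = 64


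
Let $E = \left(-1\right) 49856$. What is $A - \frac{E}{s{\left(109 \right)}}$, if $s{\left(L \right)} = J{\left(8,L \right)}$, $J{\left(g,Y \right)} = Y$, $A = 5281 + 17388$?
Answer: $\frac{2520777}{109} \approx 23126.0$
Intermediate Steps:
$A = 22669$
$s{\left(L \right)} = L$
$E = -49856$
$A - \frac{E}{s{\left(109 \right)}} = 22669 - - \frac{49856}{109} = 22669 + \frac{49856}{109} = \frac{2520777}{109}$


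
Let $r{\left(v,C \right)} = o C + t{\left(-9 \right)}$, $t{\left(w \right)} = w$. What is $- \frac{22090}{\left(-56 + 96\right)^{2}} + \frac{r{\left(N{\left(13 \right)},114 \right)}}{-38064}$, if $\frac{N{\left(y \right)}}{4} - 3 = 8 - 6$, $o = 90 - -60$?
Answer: $- \frac{1808707}{126880} \approx -14.255$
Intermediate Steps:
$o = 150$ ($o = 90 + 60 = 150$)
$N{\left(y \right)} = 20$ ($N{\left(y \right)} = 12 + 4 \left(8 - 6\right) = 12 + 4 \cdot 2 = 12 + 8 = 20$)
$r{\left(v,C \right)} = -9 + 150 C$ ($r{\left(v,C \right)} = 150 C - 9 = -9 + 150 C$)
$- \frac{22090}{\left(-56 + 96\right)^{2}} + \frac{r{\left(N{\left(13 \right)},114 \right)}}{-38064} = - \frac{22090}{\left(-56 + 96\right)^{2}} + \frac{-9 + 150 \cdot 114}{-38064} = - \frac{22090}{40^{2}} + \left(-9 + 17100\right) \left(- \frac{1}{38064}\right) = - \frac{22090}{1600} + 17091 \left(- \frac{1}{38064}\right) = \left(-22090\right) \frac{1}{1600} - \frac{5697}{12688} = - \frac{2209}{160} - \frac{5697}{12688} = - \frac{1808707}{126880}$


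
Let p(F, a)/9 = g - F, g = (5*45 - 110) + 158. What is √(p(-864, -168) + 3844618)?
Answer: √3854851 ≈ 1963.4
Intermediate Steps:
g = 273 (g = (225 - 110) + 158 = 115 + 158 = 273)
p(F, a) = 2457 - 9*F (p(F, a) = 9*(273 - F) = 2457 - 9*F)
√(p(-864, -168) + 3844618) = √((2457 - 9*(-864)) + 3844618) = √((2457 + 7776) + 3844618) = √(10233 + 3844618) = √3854851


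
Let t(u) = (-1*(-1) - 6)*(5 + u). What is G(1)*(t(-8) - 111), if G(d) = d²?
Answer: -96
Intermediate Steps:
t(u) = -25 - 5*u (t(u) = (1 - 6)*(5 + u) = -5*(5 + u) = -25 - 5*u)
G(1)*(t(-8) - 111) = 1²*((-25 - 5*(-8)) - 111) = 1*((-25 + 40) - 111) = 1*(15 - 111) = 1*(-96) = -96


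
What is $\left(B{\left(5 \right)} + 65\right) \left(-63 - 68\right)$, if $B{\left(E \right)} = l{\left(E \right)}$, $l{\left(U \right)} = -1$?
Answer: $-8384$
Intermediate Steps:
$B{\left(E \right)} = -1$
$\left(B{\left(5 \right)} + 65\right) \left(-63 - 68\right) = \left(-1 + 65\right) \left(-63 - 68\right) = 64 \left(-131\right) = -8384$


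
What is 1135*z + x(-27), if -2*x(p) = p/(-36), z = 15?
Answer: 136197/8 ≈ 17025.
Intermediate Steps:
x(p) = p/72 (x(p) = -p/(2*(-36)) = -p*(-1)/(2*36) = -(-1)*p/72 = p/72)
1135*z + x(-27) = 1135*15 + (1/72)*(-27) = 17025 - 3/8 = 136197/8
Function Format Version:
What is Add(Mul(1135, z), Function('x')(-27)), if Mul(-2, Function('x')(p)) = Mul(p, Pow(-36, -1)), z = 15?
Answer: Rational(136197, 8) ≈ 17025.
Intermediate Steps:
Function('x')(p) = Mul(Rational(1, 72), p) (Function('x')(p) = Mul(Rational(-1, 2), Mul(p, Pow(-36, -1))) = Mul(Rational(-1, 2), Mul(p, Rational(-1, 36))) = Mul(Rational(-1, 2), Mul(Rational(-1, 36), p)) = Mul(Rational(1, 72), p))
Add(Mul(1135, z), Function('x')(-27)) = Add(Mul(1135, 15), Mul(Rational(1, 72), -27)) = Add(17025, Rational(-3, 8)) = Rational(136197, 8)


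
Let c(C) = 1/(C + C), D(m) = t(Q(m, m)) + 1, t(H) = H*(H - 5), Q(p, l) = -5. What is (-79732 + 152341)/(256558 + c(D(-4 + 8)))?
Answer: 7406118/26168917 ≈ 0.28301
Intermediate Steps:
t(H) = H*(-5 + H)
D(m) = 51 (D(m) = -5*(-5 - 5) + 1 = -5*(-10) + 1 = 50 + 1 = 51)
c(C) = 1/(2*C)
(-79732 + 152341)/(256558 + c(D(-4 + 8))) = (-79732 + 152341)/(256558 + (½)/51) = 72609/(256558 + (½)*(1/51)) = 72609/(256558 + 1/102) = 72609/(26168917/102) = 72609*(102/26168917) = 7406118/26168917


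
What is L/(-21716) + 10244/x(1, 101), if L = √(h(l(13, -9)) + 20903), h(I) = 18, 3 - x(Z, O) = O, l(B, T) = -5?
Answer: -5122/49 - √20921/21716 ≈ -104.54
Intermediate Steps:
x(Z, O) = 3 - O
L = √20921 (L = √(18 + 20903) = √20921 ≈ 144.64)
L/(-21716) + 10244/x(1, 101) = √20921/(-21716) + 10244/(3 - 1*101) = √20921*(-1/21716) + 10244/(3 - 101) = -√20921/21716 + 10244/(-98) = -√20921/21716 + 10244*(-1/98) = -√20921/21716 - 5122/49 = -5122/49 - √20921/21716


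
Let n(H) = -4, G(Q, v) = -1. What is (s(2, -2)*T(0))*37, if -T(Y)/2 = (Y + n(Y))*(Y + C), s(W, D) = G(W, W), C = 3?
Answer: -888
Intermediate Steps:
s(W, D) = -1
T(Y) = -2*(-4 + Y)*(3 + Y) (T(Y) = -2*(Y - 4)*(Y + 3) = -2*(-4 + Y)*(3 + Y))
(s(2, -2)*T(0))*37 = -(24 - 2*0² + 2*0)*37 = -(24 - 2*0 + 0)*37 = -(24 + 0 + 0)*37 = -1*24*37 = -24*37 = -888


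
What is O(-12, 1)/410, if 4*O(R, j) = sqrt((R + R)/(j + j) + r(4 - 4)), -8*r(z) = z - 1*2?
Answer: I*sqrt(47)/3280 ≈ 0.0020901*I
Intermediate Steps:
r(z) = 1/4 - z/8 (r(z) = -(z - 1*2)/8 = -(z - 2)/8 = -(-2 + z)/8 = 1/4 - z/8)
O(R, j) = sqrt(1/4 + R/j)/4 (O(R, j) = sqrt((R + R)/(j + j) + (1/4 - (4 - 4)/8))/4 = sqrt((2*R)/((2*j)) + (1/4 - 1/8*0))/4 = sqrt((2*R)*(1/(2*j)) + (1/4 + 0))/4 = sqrt(R/j + 1/4)/4 = sqrt(1/4 + R/j)/4)
O(-12, 1)/410 = (sqrt((1 + 4*(-12))/1)/8)/410 = (sqrt(1*(1 - 48))/8)*(1/410) = (sqrt(1*(-47))/8)*(1/410) = (sqrt(-47)/8)*(1/410) = ((I*sqrt(47))/8)*(1/410) = (I*sqrt(47)/8)*(1/410) = I*sqrt(47)/3280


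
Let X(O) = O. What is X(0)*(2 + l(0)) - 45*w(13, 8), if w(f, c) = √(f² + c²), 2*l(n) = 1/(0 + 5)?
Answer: -45*√233 ≈ -686.90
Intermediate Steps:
l(n) = ⅒ (l(n) = 1/(2*(0 + 5)) = (½)/5 = (½)*(⅕) = ⅒)
w(f, c) = √(c² + f²)
X(0)*(2 + l(0)) - 45*w(13, 8) = 0*(2 + ⅒) - 45*√(8² + 13²) = 0*(21/10) - 45*√(64 + 169) = 0 - 45*√233 = -45*√233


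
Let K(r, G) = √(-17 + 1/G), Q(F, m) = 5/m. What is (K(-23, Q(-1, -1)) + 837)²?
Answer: (4185 + I*√430)²/25 ≈ 7.0055e+5 + 6942.6*I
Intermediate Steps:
Q(F, m) = 5/m
(K(-23, Q(-1, -1)) + 837)² = (√(-17 + 1/(5/(-1))) + 837)² = (√(-17 + 1/(5*(-1))) + 837)² = (√(-17 + 1/(-5)) + 837)² = (√(-17 - ⅕) + 837)² = (√(-86/5) + 837)² = (I*√430/5 + 837)² = (837 + I*√430/5)²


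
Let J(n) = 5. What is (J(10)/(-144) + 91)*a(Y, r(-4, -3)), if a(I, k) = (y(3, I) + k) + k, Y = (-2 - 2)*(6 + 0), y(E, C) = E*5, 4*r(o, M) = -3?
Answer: 39297/32 ≈ 1228.0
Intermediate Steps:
r(o, M) = -3/4 (r(o, M) = (1/4)*(-3) = -3/4)
y(E, C) = 5*E
Y = -24 (Y = -4*6 = -24)
a(I, k) = 15 + 2*k (a(I, k) = (5*3 + k) + k = (15 + k) + k = 15 + 2*k)
(J(10)/(-144) + 91)*a(Y, r(-4, -3)) = (5/(-144) + 91)*(15 + 2*(-3/4)) = (5*(-1/144) + 91)*(15 - 3/2) = (-5/144 + 91)*(27/2) = (13099/144)*(27/2) = 39297/32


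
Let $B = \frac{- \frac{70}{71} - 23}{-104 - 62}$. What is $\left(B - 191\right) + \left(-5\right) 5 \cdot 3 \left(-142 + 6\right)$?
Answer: $\frac{117967777}{11786} \approx 10009.0$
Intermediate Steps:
$B = \frac{1703}{11786}$ ($B = \frac{\left(-70\right) \frac{1}{71} - 23}{-166} = \left(- \frac{70}{71} - 23\right) \left(- \frac{1}{166}\right) = \left(- \frac{1703}{71}\right) \left(- \frac{1}{166}\right) = \frac{1703}{11786} \approx 0.14449$)
$\left(B - 191\right) + \left(-5\right) 5 \cdot 3 \left(-142 + 6\right) = \left(\frac{1703}{11786} - 191\right) + \left(-5\right) 5 \cdot 3 \left(-142 + 6\right) = - \frac{2249423}{11786} + \left(-25\right) 3 \left(-136\right) = - \frac{2249423}{11786} - -10200 = - \frac{2249423}{11786} + 10200 = \frac{117967777}{11786}$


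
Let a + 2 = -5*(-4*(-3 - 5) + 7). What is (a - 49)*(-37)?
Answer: 9102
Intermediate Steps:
a = -197 (a = -2 - 5*(-4*(-3 - 5) + 7) = -2 - 5*(-4*(-8) + 7) = -2 - 5*(32 + 7) = -2 - 5*39 = -2 - 195 = -197)
(a - 49)*(-37) = (-197 - 49)*(-37) = -246*(-37) = 9102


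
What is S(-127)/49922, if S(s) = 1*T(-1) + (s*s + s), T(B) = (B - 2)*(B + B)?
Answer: 8004/24961 ≈ 0.32066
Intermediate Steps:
T(B) = 2*B*(-2 + B) (T(B) = (-2 + B)*(2*B) = 2*B*(-2 + B))
S(s) = 6 + s + s**2 (S(s) = 1*(2*(-1)*(-2 - 1)) + (s*s + s) = 1*(2*(-1)*(-3)) + (s**2 + s) = 1*6 + (s + s**2) = 6 + (s + s**2) = 6 + s + s**2)
S(-127)/49922 = (6 - 127 + (-127)**2)/49922 = (6 - 127 + 16129)*(1/49922) = 16008*(1/49922) = 8004/24961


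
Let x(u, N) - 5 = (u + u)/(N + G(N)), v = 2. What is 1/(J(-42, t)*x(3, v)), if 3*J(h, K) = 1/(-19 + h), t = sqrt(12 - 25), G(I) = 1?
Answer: -183/7 ≈ -26.143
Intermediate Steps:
x(u, N) = 5 + 2*u/(1 + N) (x(u, N) = 5 + (u + u)/(N + 1) = 5 + (2*u)/(1 + N) = 5 + 2*u/(1 + N))
t = I*sqrt(13) (t = sqrt(-13) = I*sqrt(13) ≈ 3.6056*I)
J(h, K) = 1/(3*(-19 + h))
1/(J(-42, t)*x(3, v)) = 1/((1/(3*(-19 - 42)))*((5 + 2*3 + 5*2)/(1 + 2))) = 1/(((1/3)/(-61))*((5 + 6 + 10)/3)) = 1/(((1/3)*(-1/61))*((1/3)*21)) = 1/(-1/183*7) = 1/(-7/183) = -183/7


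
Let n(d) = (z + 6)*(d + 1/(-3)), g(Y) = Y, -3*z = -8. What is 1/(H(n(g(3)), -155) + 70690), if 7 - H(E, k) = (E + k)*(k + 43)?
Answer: 9/503329 ≈ 1.7881e-5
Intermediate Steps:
z = 8/3 (z = -1/3*(-8) = 8/3 ≈ 2.6667)
n(d) = -26/9 + 26*d/3 (n(d) = (8/3 + 6)*(d + 1/(-3)) = 26*(d - 1/3)/3 = 26*(-1/3 + d)/3 = -26/9 + 26*d/3)
H(E, k) = 7 - (43 + k)*(E + k) (H(E, k) = 7 - (E + k)*(k + 43) = 7 - (E + k)*(43 + k) = 7 - (43 + k)*(E + k))
1/(H(n(g(3)), -155) + 70690) = 1/((7 - 1*(-155)**2 - 43*(-26/9 + (26/3)*3) - 43*(-155) - 1*(-26/9 + (26/3)*3)*(-155)) + 70690) = 1/((7 - 1*24025 - 43*(-26/9 + 26) + 6665 - 1*(-26/9 + 26)*(-155)) + 70690) = 1/((7 - 24025 - 43*208/9 + 6665 - 1*208/9*(-155)) + 70690) = 1/((7 - 24025 - 8944/9 + 6665 + 32240/9) + 70690) = 1/(-132881/9 + 70690) = 1/(503329/9) = 9/503329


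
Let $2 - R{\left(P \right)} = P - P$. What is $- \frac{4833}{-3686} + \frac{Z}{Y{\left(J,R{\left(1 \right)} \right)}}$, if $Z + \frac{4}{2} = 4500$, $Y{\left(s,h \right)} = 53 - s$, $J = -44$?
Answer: $\frac{175757}{3686} \approx 47.682$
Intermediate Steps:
$R{\left(P \right)} = 2$ ($R{\left(P \right)} = 2 - \left(P - P\right) = 2 - 0 = 2 + 0 = 2$)
$Z = 4498$ ($Z = -2 + 4500 = 4498$)
$- \frac{4833}{-3686} + \frac{Z}{Y{\left(J,R{\left(1 \right)} \right)}} = - \frac{4833}{-3686} + \frac{4498}{53 - -44} = \left(-4833\right) \left(- \frac{1}{3686}\right) + \frac{4498}{53 + 44} = \frac{4833}{3686} + \frac{4498}{97} = \frac{175757}{3686}$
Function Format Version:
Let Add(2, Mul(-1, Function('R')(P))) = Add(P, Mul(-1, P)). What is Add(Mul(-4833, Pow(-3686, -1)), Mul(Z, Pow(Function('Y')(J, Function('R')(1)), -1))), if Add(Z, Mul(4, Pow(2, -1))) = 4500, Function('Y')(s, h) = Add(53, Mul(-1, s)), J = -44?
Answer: Rational(175757, 3686) ≈ 47.682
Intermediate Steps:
Function('R')(P) = 2 (Function('R')(P) = Add(2, Mul(-1, Add(P, Mul(-1, P)))) = Add(2, Mul(-1, 0)) = Add(2, 0) = 2)
Z = 4498 (Z = Add(-2, 4500) = 4498)
Add(Mul(-4833, Pow(-3686, -1)), Mul(Z, Pow(Function('Y')(J, Function('R')(1)), -1))) = Add(Mul(-4833, Pow(-3686, -1)), Mul(4498, Pow(Add(53, Mul(-1, -44)), -1))) = Add(Mul(-4833, Rational(-1, 3686)), Mul(4498, Pow(Add(53, 44), -1))) = Add(Rational(4833, 3686), Mul(4498, Pow(97, -1))) = Add(Rational(4833, 3686), Mul(4498, Rational(1, 97))) = Add(Rational(4833, 3686), Rational(4498, 97)) = Rational(175757, 3686)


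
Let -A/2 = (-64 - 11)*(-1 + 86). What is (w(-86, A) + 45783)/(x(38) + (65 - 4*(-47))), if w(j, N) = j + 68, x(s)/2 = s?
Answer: 45765/329 ≈ 139.10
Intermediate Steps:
A = 12750 (A = -2*(-64 - 11)*(-1 + 86) = -(-150)*85 = -2*(-6375) = 12750)
x(s) = 2*s
w(j, N) = 68 + j
(w(-86, A) + 45783)/(x(38) + (65 - 4*(-47))) = ((68 - 86) + 45783)/(2*38 + (65 - 4*(-47))) = (-18 + 45783)/(76 + (65 + 188)) = 45765/(76 + 253) = 45765/329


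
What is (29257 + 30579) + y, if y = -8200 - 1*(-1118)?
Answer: 52754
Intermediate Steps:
y = -7082 (y = -8200 + 1118 = -7082)
(29257 + 30579) + y = (29257 + 30579) - 7082 = 59836 - 7082 = 52754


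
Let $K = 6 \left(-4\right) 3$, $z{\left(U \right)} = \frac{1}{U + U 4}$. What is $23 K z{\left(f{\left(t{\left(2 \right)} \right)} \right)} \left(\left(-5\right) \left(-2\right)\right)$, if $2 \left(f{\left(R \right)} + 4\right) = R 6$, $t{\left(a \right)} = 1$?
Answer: $3312$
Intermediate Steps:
$f{\left(R \right)} = -4 + 3 R$ ($f{\left(R \right)} = -4 + \frac{R 6}{2} = -4 + \frac{6 R}{2} = -4 + 3 R$)
$z{\left(U \right)} = \frac{1}{5 U}$ ($z{\left(U \right)} = \frac{1}{U + 4 U} = \frac{1}{5 U}$)
$K = -72$ ($K = \left(-24\right) 3 = -72$)
$23 K z{\left(f{\left(t{\left(2 \right)} \right)} \right)} \left(\left(-5\right) \left(-2\right)\right) = 23 \left(- 72 \frac{1}{5 \left(-4 + 3 \cdot 1\right)}\right) \left(\left(-5\right) \left(-2\right)\right) = 23 \left(- 72 \frac{1}{5 \left(-4 + 3\right)}\right) 10 = 23 \left(- 72 \frac{1}{5 \left(-1\right)}\right) 10 = 23 \left(- 72 \cdot \frac{1}{5} \left(-1\right)\right) 10 = 23 \left(\left(-72\right) \left(- \frac{1}{5}\right)\right) 10 = 23 \cdot \frac{72}{5} \cdot 10 = \frac{1656}{5} \cdot 10 = 3312$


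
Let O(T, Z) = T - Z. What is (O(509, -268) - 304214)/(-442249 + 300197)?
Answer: 303437/142052 ≈ 2.1361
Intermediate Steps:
(O(509, -268) - 304214)/(-442249 + 300197) = ((509 - 1*(-268)) - 304214)/(-442249 + 300197) = ((509 + 268) - 304214)/(-142052) = (777 - 304214)*(-1/142052) = -303437*(-1/142052) = 303437/142052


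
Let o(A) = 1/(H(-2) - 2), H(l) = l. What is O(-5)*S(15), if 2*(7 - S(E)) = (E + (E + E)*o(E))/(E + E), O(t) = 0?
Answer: 0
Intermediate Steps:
o(A) = -¼ (o(A) = 1/(-2 - 2) = 1/(-4) = -¼)
S(E) = 55/8 (S(E) = 7 - (E + (E + E)*(-¼))/(2*(E + E)) = 7 - (E + (2*E)*(-¼))/(2*(2*E)) = 7 - (E - E/2)*1/(2*E)/2 = 7 - E/2*1/(2*E)/2 = 7 - ½*¼ = 7 - ⅛ = 55/8)
O(-5)*S(15) = 0*(55/8) = 0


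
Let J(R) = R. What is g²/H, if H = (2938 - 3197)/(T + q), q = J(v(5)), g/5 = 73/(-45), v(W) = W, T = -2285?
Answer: 4050040/6993 ≈ 579.16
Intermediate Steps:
g = -73/9 (g = 5*(73/(-45)) = 5*(73*(-1/45)) = 5*(-73/45) = -73/9 ≈ -8.1111)
q = 5
H = 259/2280 (H = (2938 - 3197)/(-2285 + 5) = -259/(-2280) = -259*(-1/2280) = 259/2280 ≈ 0.11360)
g²/H = (-73/9)²/(259/2280) = (5329/81)*(2280/259) = 4050040/6993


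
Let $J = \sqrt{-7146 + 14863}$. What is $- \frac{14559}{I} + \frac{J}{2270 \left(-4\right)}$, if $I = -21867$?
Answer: $\frac{4853}{7289} - \frac{\sqrt{7717}}{9080} \approx 0.65612$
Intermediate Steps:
$J = \sqrt{7717} \approx 87.846$
$- \frac{14559}{I} + \frac{J}{2270 \left(-4\right)} = - \frac{14559}{-21867} + \frac{\sqrt{7717}}{2270 \left(-4\right)} = \left(-14559\right) \left(- \frac{1}{21867}\right) + \frac{\sqrt{7717}}{-9080} = \frac{4853}{7289} + \sqrt{7717} \left(- \frac{1}{9080}\right) = \frac{4853}{7289} - \frac{\sqrt{7717}}{9080}$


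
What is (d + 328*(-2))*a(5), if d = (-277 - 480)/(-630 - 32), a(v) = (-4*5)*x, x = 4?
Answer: 17340600/331 ≈ 52389.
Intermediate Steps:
a(v) = -80 (a(v) = -4*5*4 = -20*4 = -80)
d = 757/662 (d = -757/(-662) = -757*(-1/662) = 757/662 ≈ 1.1435)
(d + 328*(-2))*a(5) = (757/662 + 328*(-2))*(-80) = (757/662 - 656)*(-80) = -433515/662*(-80) = 17340600/331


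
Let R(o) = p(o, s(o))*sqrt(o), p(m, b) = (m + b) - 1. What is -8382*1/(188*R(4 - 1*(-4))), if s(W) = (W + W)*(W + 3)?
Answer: -1397*sqrt(2)/22936 ≈ -0.086138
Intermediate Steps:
s(W) = 2*W*(3 + W) (s(W) = (2*W)*(3 + W) = 2*W*(3 + W))
p(m, b) = -1 + b + m (p(m, b) = (b + m) - 1 = -1 + b + m)
R(o) = sqrt(o)*(-1 + o + 2*o*(3 + o)) (R(o) = (-1 + 2*o*(3 + o) + o)*sqrt(o) = (-1 + o + 2*o*(3 + o))*sqrt(o) = sqrt(o)*(-1 + o + 2*o*(3 + o)))
-8382*1/(188*R(4 - 1*(-4))) = -8382*1/(188*sqrt(4 - 1*(-4))*(-1 + (4 - 1*(-4)) + 2*(4 - 1*(-4))*(3 + (4 - 1*(-4))))) = -8382*1/(188*sqrt(4 + 4)*(-1 + (4 + 4) + 2*(4 + 4)*(3 + (4 + 4)))) = -8382*sqrt(2)/(752*(-1 + 8 + 2*8*(3 + 8))) = -8382*sqrt(2)/(752*(-1 + 8 + 2*8*11)) = -8382*sqrt(2)/(752*(-1 + 8 + 176)) = -8382*sqrt(2)/137616 = -1397*sqrt(2)/22936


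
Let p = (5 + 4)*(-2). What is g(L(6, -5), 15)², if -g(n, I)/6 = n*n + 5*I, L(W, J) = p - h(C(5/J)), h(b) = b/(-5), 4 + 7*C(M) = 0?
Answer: 8779286036196/1500625 ≈ 5.8504e+6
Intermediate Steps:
C(M) = -4/7 (C(M) = -4/7 + (⅐)*0 = -4/7 + 0 = -4/7)
p = -18 (p = 9*(-2) = -18)
h(b) = -b/5 (h(b) = b*(-⅕) = -b/5)
L(W, J) = -634/35 (L(W, J) = -18 - (-1)*(-4)/(5*7) = -18 - 1*4/35 = -18 - 4/35 = -634/35)
g(n, I) = -30*I - 6*n² (g(n, I) = -6*(n*n + 5*I) = -6*(n² + 5*I) = -30*I - 6*n²)
g(L(6, -5), 15)² = (-30*15 - 6*(-634/35)²)² = (-450 - 6*401956/1225)² = (-450 - 2411736/1225)² = (-2962986/1225)² = 8779286036196/1500625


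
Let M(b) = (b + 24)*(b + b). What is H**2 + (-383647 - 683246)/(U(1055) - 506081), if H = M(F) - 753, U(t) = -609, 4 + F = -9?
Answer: 546983562383/506690 ≈ 1.0795e+6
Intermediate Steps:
F = -13 (F = -4 - 9 = -13)
M(b) = 2*b*(24 + b) (M(b) = (24 + b)*(2*b) = 2*b*(24 + b))
H = -1039 (H = 2*(-13)*(24 - 13) - 753 = 2*(-13)*11 - 753 = -286 - 753 = -1039)
H**2 + (-383647 - 683246)/(U(1055) - 506081) = (-1039)**2 + (-383647 - 683246)/(-609 - 506081) = 1079521 - 1066893/(-506690) = 1079521 - 1066893*(-1/506690) = 1079521 + 1066893/506690 = 546983562383/506690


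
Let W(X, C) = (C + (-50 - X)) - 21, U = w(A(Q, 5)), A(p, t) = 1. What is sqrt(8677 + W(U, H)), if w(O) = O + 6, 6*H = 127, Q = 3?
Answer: sqrt(310326)/6 ≈ 92.845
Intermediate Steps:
H = 127/6 (H = (1/6)*127 = 127/6 ≈ 21.167)
w(O) = 6 + O
U = 7 (U = 6 + 1 = 7)
W(X, C) = -71 + C - X (W(X, C) = (-50 + C - X) - 21 = -71 + C - X)
sqrt(8677 + W(U, H)) = sqrt(8677 + (-71 + 127/6 - 1*7)) = sqrt(8677 + (-71 + 127/6 - 7)) = sqrt(8677 - 341/6) = sqrt(51721/6) = sqrt(310326)/6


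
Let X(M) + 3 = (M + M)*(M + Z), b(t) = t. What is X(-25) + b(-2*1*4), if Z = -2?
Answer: 1339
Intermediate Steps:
X(M) = -3 + 2*M*(-2 + M) (X(M) = -3 + (M + M)*(M - 2) = -3 + (2*M)*(-2 + M) = -3 + 2*M*(-2 + M))
X(-25) + b(-2*1*4) = (-3 - 4*(-25) + 2*(-25)²) - 2*1*4 = (-3 + 100 + 2*625) - 2*4 = (-3 + 100 + 1250) - 8 = 1347 - 8 = 1339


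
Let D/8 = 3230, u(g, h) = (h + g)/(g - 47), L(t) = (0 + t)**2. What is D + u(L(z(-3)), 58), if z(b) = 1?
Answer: 1188581/46 ≈ 25839.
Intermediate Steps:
L(t) = t**2
u(g, h) = (g + h)/(-47 + g)
D = 25840 (D = 8*3230 = 25840)
D + u(L(z(-3)), 58) = 25840 + (1**2 + 58)/(-47 + 1**2) = 25840 + (1 + 58)/(-47 + 1) = 25840 + 59/(-46) = 25840 - 1/46*59 = 25840 - 59/46 = 1188581/46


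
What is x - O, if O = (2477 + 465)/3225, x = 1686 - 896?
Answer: 2544808/3225 ≈ 789.09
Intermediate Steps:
x = 790
O = 2942/3225 (O = 2942*(1/3225) = 2942/3225 ≈ 0.91225)
x - O = 790 - 1*2942/3225 = 790 - 2942/3225 = 2544808/3225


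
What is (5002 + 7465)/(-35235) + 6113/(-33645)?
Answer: -42322918/79032105 ≈ -0.53552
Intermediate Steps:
(5002 + 7465)/(-35235) + 6113/(-33645) = 12467*(-1/35235) + 6113*(-1/33645) = -12467/35235 - 6113/33645 = -42322918/79032105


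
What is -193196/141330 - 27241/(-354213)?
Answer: -10763760703/8343487215 ≈ -1.2901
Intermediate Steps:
-193196/141330 - 27241/(-354213) = -193196*1/141330 - 27241*(-1/354213) = -96598/70665 + 27241/354213 = -10763760703/8343487215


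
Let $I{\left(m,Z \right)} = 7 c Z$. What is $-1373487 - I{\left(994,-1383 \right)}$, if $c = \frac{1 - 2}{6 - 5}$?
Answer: $-1383168$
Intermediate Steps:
$c = -1$ ($c = - 1^{-1} = \left(-1\right) 1 = -1$)
$I{\left(m,Z \right)} = - 7 Z$ ($I{\left(m,Z \right)} = 7 \left(-1\right) Z = - 7 Z$)
$-1373487 - I{\left(994,-1383 \right)} = -1373487 - \left(-7\right) \left(-1383\right) = -1373487 - 9681 = -1383168$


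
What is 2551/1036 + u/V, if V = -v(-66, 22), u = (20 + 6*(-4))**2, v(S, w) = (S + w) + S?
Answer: 148593/56980 ≈ 2.6078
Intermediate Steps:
v(S, w) = w + 2*S
u = 16 (u = (20 - 24)**2 = (-4)**2 = 16)
V = 110 (V = -(22 + 2*(-66)) = -(22 - 132) = -1*(-110) = 110)
2551/1036 + u/V = 2551/1036 + 16/110 = 2551*(1/1036) + 16*(1/110) = 2551/1036 + 8/55 = 148593/56980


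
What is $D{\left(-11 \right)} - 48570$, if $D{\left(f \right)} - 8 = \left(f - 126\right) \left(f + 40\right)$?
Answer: $-52535$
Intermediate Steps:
$D{\left(f \right)} = 8 + \left(-126 + f\right) \left(40 + f\right)$ ($D{\left(f \right)} = 8 + \left(f - 126\right) \left(f + 40\right) = 8 + \left(-126 + f\right) \left(40 + f\right)$)
$D{\left(-11 \right)} - 48570 = \left(-5032 + \left(-11\right)^{2} - -946\right) - 48570 = \left(-5032 + 121 + 946\right) - 48570 = -3965 - 48570 = -52535$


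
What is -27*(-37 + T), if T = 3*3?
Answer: 756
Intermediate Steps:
T = 9
-27*(-37 + T) = -27*(-37 + 9) = -27*(-28) = 756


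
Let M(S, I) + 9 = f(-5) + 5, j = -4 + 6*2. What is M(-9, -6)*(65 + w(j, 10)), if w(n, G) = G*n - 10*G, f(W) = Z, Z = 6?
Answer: 90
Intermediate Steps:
f(W) = 6
j = 8 (j = -4 + 12 = 8)
w(n, G) = -10*G + G*n
M(S, I) = 2 (M(S, I) = -9 + (6 + 5) = -9 + 11 = 2)
M(-9, -6)*(65 + w(j, 10)) = 2*(65 + 10*(-10 + 8)) = 2*(65 + 10*(-2)) = 2*(65 - 20) = 2*45 = 90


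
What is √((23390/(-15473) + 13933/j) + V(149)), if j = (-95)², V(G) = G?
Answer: 2*√80503777287233/1469935 ≈ 12.208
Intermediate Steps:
j = 9025
√((23390/(-15473) + 13933/j) + V(149)) = √((23390/(-15473) + 13933/9025) + 149) = √((23390*(-1/15473) + 13933*(1/9025)) + 149) = √((-23390/15473 + 13933/9025) + 149) = √(4490559/139643825 + 149) = √(20811420484/139643825) = 2*√80503777287233/1469935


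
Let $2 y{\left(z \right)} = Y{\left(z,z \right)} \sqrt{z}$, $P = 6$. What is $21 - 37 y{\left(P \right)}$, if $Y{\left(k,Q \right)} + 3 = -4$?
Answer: $21 + \frac{259 \sqrt{6}}{2} \approx 338.21$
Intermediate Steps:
$Y{\left(k,Q \right)} = -7$ ($Y{\left(k,Q \right)} = -3 - 4 = -7$)
$y{\left(z \right)} = - \frac{7 \sqrt{z}}{2}$ ($y{\left(z \right)} = \frac{\left(-7\right) \sqrt{z}}{2} = - \frac{7 \sqrt{z}}{2}$)
$21 - 37 y{\left(P \right)} = 21 - 37 \left(- \frac{7 \sqrt{6}}{2}\right) = 21 + \frac{259 \sqrt{6}}{2}$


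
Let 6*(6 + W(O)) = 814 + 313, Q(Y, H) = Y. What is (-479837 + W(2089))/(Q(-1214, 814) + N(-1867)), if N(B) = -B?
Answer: -2877931/3918 ≈ -734.54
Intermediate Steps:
W(O) = 1091/6 (W(O) = -6 + (814 + 313)/6 = -6 + (⅙)*1127 = -6 + 1127/6 = 1091/6)
(-479837 + W(2089))/(Q(-1214, 814) + N(-1867)) = (-479837 + 1091/6)/(-1214 - 1*(-1867)) = -2877931/(6*(-1214 + 1867)) = -2877931/6/653 = -2877931/6*1/653 = -2877931/3918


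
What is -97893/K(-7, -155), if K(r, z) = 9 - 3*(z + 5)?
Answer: -10877/51 ≈ -213.27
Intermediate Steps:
K(r, z) = -6 - 3*z (K(r, z) = 9 - 3*(5 + z) = 9 + (-15 - 3*z) = -6 - 3*z)
-97893/K(-7, -155) = -97893/(-6 - 3*(-155)) = -97893/(-6 + 465) = -97893/459 = -97893*1/459 = -10877/51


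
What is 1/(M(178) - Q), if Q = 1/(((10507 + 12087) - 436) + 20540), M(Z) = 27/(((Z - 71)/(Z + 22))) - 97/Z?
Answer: 203306527/10149534003 ≈ 0.020031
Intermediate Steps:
M(Z) = -97/Z + 27*(22 + Z)/(-71 + Z) (M(Z) = 27/(((-71 + Z)/(22 + Z))) - 97/Z = 27*((22 + Z)/(-71 + Z)) - 97/Z = 27*(22 + Z)/(-71 + Z) - 97/Z = -97/Z + 27*(22 + Z)/(-71 + Z))
Q = 1/42698 (Q = 1/((22594 - 436) + 20540) = 1/(22158 + 20540) = 1/42698 ≈ 2.3420e-5)
1/(M(178) - Q) = 1/((6887 + 27*178² + 497*178)/(178*(-71 + 178)) - 1*1/42698) = 1/((1/178)*(6887 + 27*31684 + 88466)/107 - 1/42698) = 1/((1/178)*(1/107)*(6887 + 855468 + 88466) - 1/42698) = 1/((1/178)*(1/107)*950821 - 1/42698) = 1/(950821/19046 - 1/42698) = 1/(10149534003/203306527) = 203306527/10149534003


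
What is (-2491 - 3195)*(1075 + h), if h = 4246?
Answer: -30255206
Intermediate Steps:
(-2491 - 3195)*(1075 + h) = (-2491 - 3195)*(1075 + 4246) = -5686*5321 = -30255206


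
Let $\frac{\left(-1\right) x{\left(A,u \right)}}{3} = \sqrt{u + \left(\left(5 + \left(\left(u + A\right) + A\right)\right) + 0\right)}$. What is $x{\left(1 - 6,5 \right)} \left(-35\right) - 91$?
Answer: $-91 + 105 \sqrt{5} \approx 143.79$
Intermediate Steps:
$x{\left(A,u \right)} = - 3 \sqrt{5 + 2 A + 2 u}$ ($x{\left(A,u \right)} = - 3 \sqrt{u + \left(\left(5 + \left(\left(u + A\right) + A\right)\right) + 0\right)} = - 3 \sqrt{u + \left(\left(5 + \left(\left(A + u\right) + A\right)\right) + 0\right)} = - 3 \sqrt{u + \left(\left(5 + \left(u + 2 A\right)\right) + 0\right)} = - 3 \sqrt{u + \left(\left(5 + u + 2 A\right) + 0\right)} = - 3 \sqrt{u + \left(5 + u + 2 A\right)} = - 3 \sqrt{5 + 2 A + 2 u}$)
$x{\left(1 - 6,5 \right)} \left(-35\right) - 91 = - 3 \sqrt{5 + 2 \left(1 - 6\right) + 2 \cdot 5} \left(-35\right) - 91 = - 3 \sqrt{5 + 2 \left(1 - 6\right) + 10} \left(-35\right) - 91 = - 3 \sqrt{5 + 2 \left(-5\right) + 10} \left(-35\right) - 91 = - 3 \sqrt{5 - 10 + 10} \left(-35\right) - 91 = - 3 \sqrt{5} \left(-35\right) - 91 = 105 \sqrt{5} - 91 = -91 + 105 \sqrt{5}$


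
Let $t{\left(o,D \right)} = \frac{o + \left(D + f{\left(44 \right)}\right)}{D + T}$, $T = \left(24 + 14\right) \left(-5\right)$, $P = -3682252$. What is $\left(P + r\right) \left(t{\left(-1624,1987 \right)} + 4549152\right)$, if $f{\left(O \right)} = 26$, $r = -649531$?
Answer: $- \frac{35411574603598339}{1797} \approx -1.9706 \cdot 10^{13}$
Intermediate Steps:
$T = -190$ ($T = 38 \left(-5\right) = -190$)
$t{\left(o,D \right)} = \frac{26 + D + o}{-190 + D}$ ($t{\left(o,D \right)} = \frac{o + \left(D + 26\right)}{D - 190} = \frac{o + \left(26 + D\right)}{-190 + D} = \frac{26 + D + o}{-190 + D}$)
$\left(P + r\right) \left(t{\left(-1624,1987 \right)} + 4549152\right) = \left(-3682252 - 649531\right) \left(\frac{26 + 1987 - 1624}{-190 + 1987} + 4549152\right) = - 4331783 \left(\frac{1}{1797} \cdot 389 + 4549152\right) = - 4331783 \left(\frac{389}{1797} + 4549152\right) = \left(-4331783\right) \frac{8174826533}{1797} = - \frac{35411574603598339}{1797}$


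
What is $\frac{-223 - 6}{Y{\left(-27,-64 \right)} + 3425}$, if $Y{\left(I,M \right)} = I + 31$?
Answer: $- \frac{229}{3429} \approx -0.066783$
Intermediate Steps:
$Y{\left(I,M \right)} = 31 + I$
$\frac{-223 - 6}{Y{\left(-27,-64 \right)} + 3425} = \frac{-223 - 6}{\left(31 - 27\right) + 3425} = \frac{-223 + \left(-1947 + 1941\right)}{4 + 3425} = \frac{-223 - 6}{3429} = \left(-229\right) \frac{1}{3429} = - \frac{229}{3429}$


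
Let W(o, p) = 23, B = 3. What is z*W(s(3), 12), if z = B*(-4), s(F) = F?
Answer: -276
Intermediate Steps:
z = -12 (z = 3*(-4) = -12)
z*W(s(3), 12) = -12*23 = -276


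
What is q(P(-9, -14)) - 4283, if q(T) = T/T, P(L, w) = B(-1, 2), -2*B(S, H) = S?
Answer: -4282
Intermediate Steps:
B(S, H) = -S/2
P(L, w) = 1/2 (P(L, w) = -1/2*(-1) = 1/2)
q(T) = 1
q(P(-9, -14)) - 4283 = 1 - 4283 = -4282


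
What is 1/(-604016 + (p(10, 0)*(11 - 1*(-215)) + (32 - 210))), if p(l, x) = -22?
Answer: -1/609166 ≈ -1.6416e-6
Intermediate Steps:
1/(-604016 + (p(10, 0)*(11 - 1*(-215)) + (32 - 210))) = 1/(-604016 + (-22*(11 - 1*(-215)) + (32 - 210))) = 1/(-604016 + (-22*(11 + 215) - 178)) = 1/(-604016 + (-22*226 - 178)) = 1/(-604016 + (-4972 - 178)) = 1/(-604016 - 5150) = 1/(-609166) = -1/609166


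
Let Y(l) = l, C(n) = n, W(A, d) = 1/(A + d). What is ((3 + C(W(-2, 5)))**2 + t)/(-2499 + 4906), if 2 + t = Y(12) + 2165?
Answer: 19675/21663 ≈ 0.90823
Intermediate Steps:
t = 2175 (t = -2 + (12 + 2165) = -2 + 2177 = 2175)
((3 + C(W(-2, 5)))**2 + t)/(-2499 + 4906) = ((3 + 1/(-2 + 5))**2 + 2175)/(-2499 + 4906) = ((3 + 1/3)**2 + 2175)/2407 = ((3 + 1/3)**2 + 2175)*(1/2407) = ((10/3)**2 + 2175)*(1/2407) = (100/9 + 2175)*(1/2407) = (19675/9)*(1/2407) = 19675/21663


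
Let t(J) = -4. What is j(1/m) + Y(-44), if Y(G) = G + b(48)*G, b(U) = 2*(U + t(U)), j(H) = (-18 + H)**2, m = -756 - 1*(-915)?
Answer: -90815075/25281 ≈ -3592.2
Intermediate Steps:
m = 159 (m = -756 + 915 = 159)
b(U) = -8 + 2*U (b(U) = 2*(U - 4) = 2*(-4 + U) = -8 + 2*U)
Y(G) = 89*G (Y(G) = G + (-8 + 2*48)*G = G + (-8 + 96)*G = G + 88*G = 89*G)
j(1/m) + Y(-44) = (-18 + 1/159)**2 + 89*(-44) = (-18 + 1/159)**2 - 3916 = (-2861/159)**2 - 3916 = 8185321/25281 - 3916 = -90815075/25281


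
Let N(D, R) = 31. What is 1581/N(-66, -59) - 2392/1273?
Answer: 62531/1273 ≈ 49.121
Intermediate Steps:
1581/N(-66, -59) - 2392/1273 = 1581/31 - 2392/1273 = 1581*(1/31) - 2392*1/1273 = 51 - 2392/1273 = 62531/1273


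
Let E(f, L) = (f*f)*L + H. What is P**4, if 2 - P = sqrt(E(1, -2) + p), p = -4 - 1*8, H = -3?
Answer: (2 - I*sqrt(17))**4 ≈ -103.0 + 428.8*I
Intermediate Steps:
E(f, L) = -3 + L*f**2 (E(f, L) = (f*f)*L - 3 = f**2*L - 3 = L*f**2 - 3 = -3 + L*f**2)
p = -12 (p = -4 - 8 = -12)
P = 2 - I*sqrt(17) (P = 2 - sqrt((-3 - 2*1**2) - 12) = 2 - sqrt((-3 - 2*1) - 12) = 2 - sqrt((-3 - 2) - 12) = 2 - sqrt(-5 - 12) = 2 - sqrt(-17) = 2 - I*sqrt(17) ≈ 2.0 - 4.1231*I)
P**4 = (2 - I*sqrt(17))**4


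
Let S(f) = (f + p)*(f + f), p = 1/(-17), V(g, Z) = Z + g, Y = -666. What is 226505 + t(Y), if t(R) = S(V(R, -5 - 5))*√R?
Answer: 226505 + 46615608*I*√74/17 ≈ 2.2651e+5 + 2.3588e+7*I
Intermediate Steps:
p = -1/17 ≈ -0.058824
S(f) = 2*f*(-1/17 + f) (S(f) = (f - 1/17)*(f + f) = (-1/17 + f)*(2*f) = 2*f*(-1/17 + f))
t(R) = 2*√R*(-171 + 17*R)*(-10 + R)/17 (t(R) = (2*((-5 - 5) + R)*(-1 + 17*((-5 - 5) + R))/17)*√R = (2*(-10 + R)*(-1 + 17*(-10 + R))/17)*√R = (2*(-10 + R)*(-1 + (-170 + 17*R))/17)*√R = (2*(-10 + R)*(-171 + 17*R)/17)*√R = (2*(-171 + 17*R)*(-10 + R)/17)*√R = 2*√R*(-171 + 17*R)*(-10 + R)/17)
226505 + t(Y) = 226505 + 2*√(-666)*(-171 + 17*(-666))*(-10 - 666)/17 = 226505 + (2/17)*(3*I*√74)*(-171 - 11322)*(-676) = 226505 + (2/17)*(3*I*√74)*(-11493)*(-676) = 226505 + 46615608*I*√74/17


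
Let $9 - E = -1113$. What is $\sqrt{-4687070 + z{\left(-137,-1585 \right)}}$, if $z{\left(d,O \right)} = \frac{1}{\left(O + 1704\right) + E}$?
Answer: $\frac{i \sqrt{7218467451429}}{1241} \approx 2165.0 i$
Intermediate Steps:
$E = 1122$ ($E = 9 - -1113 = 9 + 1113 = 1122$)
$z{\left(d,O \right)} = \frac{1}{2826 + O}$ ($z{\left(d,O \right)} = \frac{1}{\left(O + 1704\right) + 1122} = \frac{1}{\left(1704 + O\right) + 1122} = \frac{1}{2826 + O}$)
$\sqrt{-4687070 + z{\left(-137,-1585 \right)}} = \sqrt{-4687070 + \frac{1}{2826 - 1585}} = \sqrt{-4687070 + \frac{1}{1241}} = \sqrt{- \frac{5816653869}{1241}} = \frac{i \sqrt{7218467451429}}{1241}$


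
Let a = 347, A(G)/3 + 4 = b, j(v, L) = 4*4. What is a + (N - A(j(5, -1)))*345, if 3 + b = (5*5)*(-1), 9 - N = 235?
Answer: -44503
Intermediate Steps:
N = -226 (N = 9 - 1*235 = 9 - 235 = -226)
j(v, L) = 16
b = -28 (b = -3 + (5*5)*(-1) = -3 + 25*(-1) = -3 - 25 = -28)
A(G) = -96 (A(G) = -12 + 3*(-28) = -12 - 84 = -96)
a + (N - A(j(5, -1)))*345 = 347 + (-226 - 1*(-96))*345 = 347 + (-226 + 96)*345 = 347 - 130*345 = 347 - 44850 = -44503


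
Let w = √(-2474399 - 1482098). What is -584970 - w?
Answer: -584970 - I*√3956497 ≈ -5.8497e+5 - 1989.1*I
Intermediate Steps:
w = I*√3956497 (w = √(-3956497) = I*√3956497 ≈ 1989.1*I)
-584970 - w = -584970 - I*√3956497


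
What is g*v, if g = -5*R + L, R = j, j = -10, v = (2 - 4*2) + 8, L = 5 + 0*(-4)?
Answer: 110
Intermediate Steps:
L = 5 (L = 5 + 0 = 5)
v = 2 (v = (2 - 8) + 8 = -6 + 8 = 2)
R = -10
g = 55 (g = -5*(-10) + 5 = 50 + 5 = 55)
g*v = 55*2 = 110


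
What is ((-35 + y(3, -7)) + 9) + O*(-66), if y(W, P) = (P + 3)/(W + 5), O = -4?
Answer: 475/2 ≈ 237.50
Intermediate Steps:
y(W, P) = (3 + P)/(5 + W)
((-35 + y(3, -7)) + 9) + O*(-66) = ((-35 + (3 - 7)/(5 + 3)) + 9) - 4*(-66) = ((-35 - 4/8) + 9) + 264 = ((-35 + (⅛)*(-4)) + 9) + 264 = ((-35 - ½) + 9) + 264 = (-71/2 + 9) + 264 = -53/2 + 264 = 475/2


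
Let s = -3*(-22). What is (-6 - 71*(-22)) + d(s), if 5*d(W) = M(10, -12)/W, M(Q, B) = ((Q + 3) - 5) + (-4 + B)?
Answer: 256736/165 ≈ 1556.0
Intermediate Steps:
s = 66
M(Q, B) = -6 + B + Q (M(Q, B) = ((3 + Q) - 5) + (-4 + B) = (-2 + Q) + (-4 + B) = -6 + B + Q)
d(W) = -8/(5*W) (d(W) = ((-6 - 12 + 10)/W)/5 = (-8/W)/5 = -8/(5*W))
(-6 - 71*(-22)) + d(s) = (-6 - 71*(-22)) - 8/5/66 = (-6 + 1562) - 8/5*1/66 = 1556 - 4/165 = 256736/165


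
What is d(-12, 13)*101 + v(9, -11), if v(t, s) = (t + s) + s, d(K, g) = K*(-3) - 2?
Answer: 3421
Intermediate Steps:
d(K, g) = -2 - 3*K (d(K, g) = -3*K - 2 = -2 - 3*K)
v(t, s) = t + 2*s (v(t, s) = (s + t) + s = t + 2*s)
d(-12, 13)*101 + v(9, -11) = (-2 - 3*(-12))*101 + (9 + 2*(-11)) = (-2 + 36)*101 + (9 - 22) = 34*101 - 13 = 3434 - 13 = 3421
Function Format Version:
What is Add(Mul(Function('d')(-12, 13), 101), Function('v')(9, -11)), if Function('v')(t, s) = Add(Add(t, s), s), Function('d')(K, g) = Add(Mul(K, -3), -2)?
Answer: 3421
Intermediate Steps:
Function('d')(K, g) = Add(-2, Mul(-3, K)) (Function('d')(K, g) = Add(Mul(-3, K), -2) = Add(-2, Mul(-3, K)))
Function('v')(t, s) = Add(t, Mul(2, s)) (Function('v')(t, s) = Add(Add(s, t), s) = Add(t, Mul(2, s)))
Add(Mul(Function('d')(-12, 13), 101), Function('v')(9, -11)) = Add(Mul(Add(-2, Mul(-3, -12)), 101), Add(9, Mul(2, -11))) = Add(Mul(Add(-2, 36), 101), Add(9, -22)) = Add(Mul(34, 101), -13) = Add(3434, -13) = 3421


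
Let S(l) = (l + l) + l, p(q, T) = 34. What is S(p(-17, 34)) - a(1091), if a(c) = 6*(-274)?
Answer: 1746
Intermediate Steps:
a(c) = -1644
S(l) = 3*l (S(l) = 2*l + l = 3*l)
S(p(-17, 34)) - a(1091) = 3*34 - 1*(-1644) = 102 + 1644 = 1746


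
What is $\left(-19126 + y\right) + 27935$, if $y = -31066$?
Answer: $-22257$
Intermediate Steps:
$\left(-19126 + y\right) + 27935 = \left(-19126 - 31066\right) + 27935 = -50192 + 27935 = -22257$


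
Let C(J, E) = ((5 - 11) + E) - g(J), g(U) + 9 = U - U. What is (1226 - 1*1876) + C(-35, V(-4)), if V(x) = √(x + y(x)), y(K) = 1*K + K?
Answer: -647 + 2*I*√3 ≈ -647.0 + 3.4641*I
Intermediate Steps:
y(K) = 2*K (y(K) = K + K = 2*K)
g(U) = -9 (g(U) = -9 + (U - U) = -9 + 0 = -9)
V(x) = √3*√x (V(x) = √(x + 2*x) = √(3*x) = √3*√x)
C(J, E) = 3 + E (C(J, E) = ((5 - 11) + E) - 1*(-9) = (-6 + E) + 9 = 3 + E)
(1226 - 1*1876) + C(-35, V(-4)) = (1226 - 1*1876) + (3 + √3*√(-4)) = (1226 - 1876) + (3 + √3*(2*I)) = -650 + (3 + 2*I*√3) = -647 + 2*I*√3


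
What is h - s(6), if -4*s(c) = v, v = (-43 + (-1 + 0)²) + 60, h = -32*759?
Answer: -48567/2 ≈ -24284.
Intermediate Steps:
h = -24288
v = 18 (v = (-43 + (-1)²) + 60 = (-43 + 1) + 60 = -42 + 60 = 18)
s(c) = -9/2 (s(c) = -¼*18 = -9/2)
h - s(6) = -24288 - 1*(-9/2) = -24288 + 9/2 = -48567/2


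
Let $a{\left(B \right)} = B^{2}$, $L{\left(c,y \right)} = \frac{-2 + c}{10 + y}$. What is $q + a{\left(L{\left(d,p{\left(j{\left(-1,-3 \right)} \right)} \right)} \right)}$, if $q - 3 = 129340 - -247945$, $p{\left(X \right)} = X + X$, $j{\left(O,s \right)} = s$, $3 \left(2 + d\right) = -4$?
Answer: $\frac{3395608}{9} \approx 3.7729 \cdot 10^{5}$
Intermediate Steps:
$d = - \frac{10}{3}$ ($d = -2 + \frac{1}{3} \left(-4\right) = -2 - \frac{4}{3} = - \frac{10}{3} \approx -3.3333$)
$p{\left(X \right)} = 2 X$
$L{\left(c,y \right)} = \frac{-2 + c}{10 + y}$
$q = 377288$ ($q = 3 + \left(129340 - -247945\right) = 3 + \left(129340 + 247945\right) = 3 + 377285 = 377288$)
$q + a{\left(L{\left(d,p{\left(j{\left(-1,-3 \right)} \right)} \right)} \right)} = 377288 + \left(\frac{-2 - \frac{10}{3}}{10 + 2 \left(-3\right)}\right)^{2} = 377288 + \left(\frac{1}{10 - 6} \left(- \frac{16}{3}\right)\right)^{2} = 377288 + \left(\frac{1}{4} \left(- \frac{16}{3}\right)\right)^{2} = 377288 + \left(- \frac{4}{3}\right)^{2} = 377288 + \frac{16}{9} = \frac{3395608}{9}$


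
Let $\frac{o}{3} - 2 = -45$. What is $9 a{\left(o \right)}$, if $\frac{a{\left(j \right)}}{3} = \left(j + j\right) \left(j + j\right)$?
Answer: $1797228$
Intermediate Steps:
$o = -129$ ($o = 6 + 3 \left(-45\right) = 6 - 135 = -129$)
$a{\left(j \right)} = 12 j^{2}$ ($a{\left(j \right)} = 3 \left(j + j\right) \left(j + j\right) = 3 \cdot 2 j 2 j = 3 \cdot 4 j^{2} = 12 j^{2}$)
$9 a{\left(o \right)} = 9 \cdot 12 \left(-129\right)^{2} = 9 \cdot 12 \cdot 16641 = 9 \cdot 199692 = 1797228$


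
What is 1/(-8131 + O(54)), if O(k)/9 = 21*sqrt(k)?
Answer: -8131/64184227 - 567*sqrt(6)/64184227 ≈ -0.00014832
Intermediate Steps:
O(k) = 189*sqrt(k) (O(k) = 9*(21*sqrt(k)) = 189*sqrt(k))
1/(-8131 + O(54)) = 1/(-8131 + 189*sqrt(54)) = 1/(-8131 + 189*(3*sqrt(6))) = 1/(-8131 + 567*sqrt(6))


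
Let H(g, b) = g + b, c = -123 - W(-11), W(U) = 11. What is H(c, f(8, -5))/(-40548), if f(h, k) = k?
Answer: 139/40548 ≈ 0.0034280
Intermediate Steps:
c = -134 (c = -123 - 1*11 = -123 - 11 = -134)
H(g, b) = b + g
H(c, f(8, -5))/(-40548) = (-5 - 134)/(-40548) = -139*(-1/40548) = 139/40548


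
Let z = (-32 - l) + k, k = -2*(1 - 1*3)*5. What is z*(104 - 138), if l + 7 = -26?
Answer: -714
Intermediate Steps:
l = -33 (l = -7 - 26 = -33)
k = 20 (k = -2*(1 - 3)*5 = -2*(-2)*5 = 4*5 = 20)
z = 21 (z = (-32 - 1*(-33)) + 20 = (-32 + 33) + 20 = 1 + 20 = 21)
z*(104 - 138) = 21*(104 - 138) = 21*(-34) = -714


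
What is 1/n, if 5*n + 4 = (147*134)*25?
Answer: 5/492446 ≈ 1.0153e-5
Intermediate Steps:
n = 492446/5 (n = -⅘ + ((147*134)*25)/5 = -⅘ + (19698*25)/5 = -⅘ + (⅕)*492450 = -⅘ + 98490 = 492446/5 ≈ 98489.)
1/n = 1/(492446/5) = 5/492446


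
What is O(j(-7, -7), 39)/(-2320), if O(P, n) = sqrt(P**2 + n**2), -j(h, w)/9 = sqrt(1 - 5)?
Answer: -3*sqrt(133)/2320 ≈ -0.014913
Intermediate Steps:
j(h, w) = -18*I (j(h, w) = -9*sqrt(1 - 5) = -18*I)
O(j(-7, -7), 39)/(-2320) = sqrt((-18*I)**2 + 39**2)/(-2320) = sqrt(-324 + 1521)*(-1/2320) = sqrt(1197)*(-1/2320) = (3*sqrt(133))*(-1/2320) = -3*sqrt(133)/2320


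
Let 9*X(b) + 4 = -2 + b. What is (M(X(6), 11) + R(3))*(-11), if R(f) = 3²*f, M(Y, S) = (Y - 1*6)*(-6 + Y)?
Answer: -693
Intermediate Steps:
X(b) = -⅔ + b/9 (X(b) = -4/9 + (-2 + b)/9 = -4/9 + (-2/9 + b/9) = -⅔ + b/9)
M(Y, S) = (-6 + Y)² (M(Y, S) = (Y - 6)*(-6 + Y) = (-6 + Y)*(-6 + Y) = (-6 + Y)²)
R(f) = 9*f
(M(X(6), 11) + R(3))*(-11) = ((-6 + (-⅔ + (⅑)*6))² + 9*3)*(-11) = ((-6 + (-⅔ + ⅔))² + 27)*(-11) = ((-6 + 0)² + 27)*(-11) = ((-6)² + 27)*(-11) = (36 + 27)*(-11) = 63*(-11) = -693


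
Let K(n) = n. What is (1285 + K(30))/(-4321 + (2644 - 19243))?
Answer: -263/4184 ≈ -0.062858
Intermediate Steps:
(1285 + K(30))/(-4321 + (2644 - 19243)) = (1285 + 30)/(-4321 + (2644 - 19243)) = 1315/(-4321 - 16599) = 1315/(-20920) = 1315*(-1/20920) = -263/4184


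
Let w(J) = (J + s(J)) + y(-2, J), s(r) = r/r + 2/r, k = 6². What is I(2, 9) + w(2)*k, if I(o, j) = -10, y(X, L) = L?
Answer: 206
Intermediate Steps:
k = 36
s(r) = 1 + 2/r
w(J) = 2*J + (2 + J)/J (w(J) = (J + (2 + J)/J) + J = 2*J + (2 + J)/J)
I(2, 9) + w(2)*k = -10 + (1 + 2*2 + 2/2)*36 = -10 + (1 + 4 + 2*(½))*36 = -10 + (1 + 4 + 1)*36 = -10 + 6*36 = -10 + 216 = 206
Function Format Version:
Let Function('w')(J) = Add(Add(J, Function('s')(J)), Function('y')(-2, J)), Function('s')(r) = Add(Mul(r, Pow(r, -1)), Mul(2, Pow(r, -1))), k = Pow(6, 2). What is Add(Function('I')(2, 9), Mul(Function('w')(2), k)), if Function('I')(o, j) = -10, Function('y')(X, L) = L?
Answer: 206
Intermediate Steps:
k = 36
Function('s')(r) = Add(1, Mul(2, Pow(r, -1)))
Function('w')(J) = Add(Mul(2, J), Mul(Pow(J, -1), Add(2, J))) (Function('w')(J) = Add(Add(J, Mul(Pow(J, -1), Add(2, J))), J) = Add(Mul(2, J), Mul(Pow(J, -1), Add(2, J))))
Add(Function('I')(2, 9), Mul(Function('w')(2), k)) = Add(-10, Mul(Add(1, Mul(2, 2), Mul(2, Pow(2, -1))), 36)) = Add(-10, Mul(Add(1, 4, Mul(2, Rational(1, 2))), 36)) = Add(-10, Mul(Add(1, 4, 1), 36)) = Add(-10, Mul(6, 36)) = Add(-10, 216) = 206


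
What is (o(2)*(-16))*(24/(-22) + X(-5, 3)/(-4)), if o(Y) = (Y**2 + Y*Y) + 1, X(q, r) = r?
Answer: 2916/11 ≈ 265.09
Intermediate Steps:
o(Y) = 1 + 2*Y**2 (o(Y) = (Y**2 + Y**2) + 1 = 2*Y**2 + 1 = 1 + 2*Y**2)
(o(2)*(-16))*(24/(-22) + X(-5, 3)/(-4)) = ((1 + 2*2**2)*(-16))*(24/(-22) + 3/(-4)) = ((1 + 2*4)*(-16))*(24*(-1/22) + 3*(-1/4)) = ((1 + 8)*(-16))*(-12/11 - 3/4) = (9*(-16))*(-81/44) = -144*(-81/44) = 2916/11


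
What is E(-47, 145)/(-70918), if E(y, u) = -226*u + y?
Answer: 32817/70918 ≈ 0.46275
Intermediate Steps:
E(y, u) = y - 226*u
E(-47, 145)/(-70918) = (-47 - 226*145)/(-70918) = (-47 - 32770)*(-1/70918) = -32817*(-1/70918) = 32817/70918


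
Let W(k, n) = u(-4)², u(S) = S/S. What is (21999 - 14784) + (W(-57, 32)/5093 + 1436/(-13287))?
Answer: 488236735304/67670691 ≈ 7214.9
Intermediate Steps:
u(S) = 1
W(k, n) = 1 (W(k, n) = 1² = 1)
(21999 - 14784) + (W(-57, 32)/5093 + 1436/(-13287)) = (21999 - 14784) + (1/5093 + 1436/(-13287)) = 7215 + (1*(1/5093) + 1436*(-1/13287)) = 7215 + (1/5093 - 1436/13287) = 7215 - 7300261/67670691 = 488236735304/67670691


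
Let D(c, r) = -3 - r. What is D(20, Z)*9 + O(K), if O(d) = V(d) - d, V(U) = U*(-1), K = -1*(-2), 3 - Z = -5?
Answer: -103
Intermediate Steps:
Z = 8 (Z = 3 - 1*(-5) = 3 + 5 = 8)
K = 2
V(U) = -U
O(d) = -2*d (O(d) = -d - d = -2*d)
D(20, Z)*9 + O(K) = (-3 - 1*8)*9 - 2*2 = (-3 - 8)*9 - 4 = -11*9 - 4 = -99 - 4 = -103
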